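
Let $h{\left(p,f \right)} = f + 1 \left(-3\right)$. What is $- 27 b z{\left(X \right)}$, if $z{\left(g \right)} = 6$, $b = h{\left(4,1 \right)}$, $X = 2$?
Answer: $324$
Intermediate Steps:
$h{\left(p,f \right)} = -3 + f$ ($h{\left(p,f \right)} = f - 3 = -3 + f$)
$b = -2$ ($b = -3 + 1 = -2$)
$- 27 b z{\left(X \right)} = \left(-27\right) \left(-2\right) 6 = 54 \cdot 6 = 324$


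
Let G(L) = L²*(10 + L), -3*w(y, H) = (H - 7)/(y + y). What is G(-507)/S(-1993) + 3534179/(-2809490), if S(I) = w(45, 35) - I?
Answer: -48455389481248289/755867999090 ≈ -64106.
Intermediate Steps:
w(y, H) = -(-7 + H)/(6*y) (w(y, H) = -(H - 7)/(3*(y + y)) = -(-7 + H)/(3*(2*y)) = -(-7 + H)*1/(2*y)/3 = -(-7 + H)/(6*y))
S(I) = -14/135 - I (S(I) = (⅙)*(7 - 1*35)/45 - I = (⅙)*(1/45)*(7 - 35) - I = (⅙)*(1/45)*(-28) - I = -14/135 - I)
G(-507)/S(-1993) + 3534179/(-2809490) = ((-507)²*(10 - 507))/(-14/135 - 1*(-1993)) + 3534179/(-2809490) = (257049*(-497))/(-14/135 + 1993) + 3534179*(-1/2809490) = -127753353/269041/135 - 3534179/2809490 = -127753353*135/269041 - 3534179/2809490 = -17246702655/269041 - 3534179/2809490 = -48455389481248289/755867999090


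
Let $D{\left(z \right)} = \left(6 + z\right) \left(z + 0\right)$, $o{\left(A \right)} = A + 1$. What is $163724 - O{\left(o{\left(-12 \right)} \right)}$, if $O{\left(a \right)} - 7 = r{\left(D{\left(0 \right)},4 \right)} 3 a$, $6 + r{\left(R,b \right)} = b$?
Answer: $163651$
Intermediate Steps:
$o{\left(A \right)} = 1 + A$
$D{\left(z \right)} = z \left(6 + z\right)$ ($D{\left(z \right)} = \left(6 + z\right) z = z \left(6 + z\right)$)
$r{\left(R,b \right)} = -6 + b$
$O{\left(a \right)} = 7 - 6 a$ ($O{\left(a \right)} = 7 + \left(-6 + 4\right) 3 a = 7 - 2 \cdot 3 a = 7 - 6 a$)
$163724 - O{\left(o{\left(-12 \right)} \right)} = 163724 - \left(7 - 6 \left(1 - 12\right)\right) = 163724 - \left(7 - -66\right) = 163724 - \left(7 + 66\right) = 163724 - 73 = 163651$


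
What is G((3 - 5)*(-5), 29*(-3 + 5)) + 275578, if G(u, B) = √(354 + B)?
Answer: 275578 + 2*√103 ≈ 2.7560e+5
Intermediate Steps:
G((3 - 5)*(-5), 29*(-3 + 5)) + 275578 = √(354 + 29*(-3 + 5)) + 275578 = √(354 + 29*2) + 275578 = √(354 + 58) + 275578 = √412 + 275578 = 2*√103 + 275578 = 275578 + 2*√103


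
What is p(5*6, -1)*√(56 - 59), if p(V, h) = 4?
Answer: 4*I*√3 ≈ 6.9282*I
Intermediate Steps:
p(5*6, -1)*√(56 - 59) = 4*√(56 - 59) = 4*√(-3) = 4*(I*√3) = 4*I*√3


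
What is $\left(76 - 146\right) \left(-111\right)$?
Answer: $7770$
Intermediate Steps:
$\left(76 - 146\right) \left(-111\right) = \left(-70\right) \left(-111\right) = 7770$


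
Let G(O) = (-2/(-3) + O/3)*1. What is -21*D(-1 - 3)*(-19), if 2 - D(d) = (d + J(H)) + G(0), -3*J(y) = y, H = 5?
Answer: 2793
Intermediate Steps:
J(y) = -y/3
G(O) = 2/3 + O/3 (G(O) = (-2*(-1/3) + O*(1/3))*1 = (2/3 + O/3)*1 = 2/3 + O/3)
D(d) = 3 - d (D(d) = 2 - ((d - 1/3*5) + (2/3 + (1/3)*0)) = 2 - ((d - 5/3) + (2/3 + 0)) = 2 - ((-5/3 + d) + 2/3) = 2 - (-1 + d) = 2 + (1 - d) = 3 - d)
-21*D(-1 - 3)*(-19) = -21*(3 - (-1 - 3))*(-19) = -21*(3 - 1*(-4))*(-19) = -21*(3 + 4)*(-19) = -21*7*(-19) = -147*(-19) = 2793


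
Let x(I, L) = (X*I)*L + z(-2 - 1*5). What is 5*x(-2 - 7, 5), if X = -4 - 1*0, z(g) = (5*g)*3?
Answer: 375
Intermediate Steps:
z(g) = 15*g
X = -4 (X = -4 + 0 = -4)
x(I, L) = -105 - 4*I*L (x(I, L) = (-4*I)*L + 15*(-2 - 1*5) = -4*I*L + 15*(-2 - 5) = -4*I*L + 15*(-7) = -4*I*L - 105 = -105 - 4*I*L)
5*x(-2 - 7, 5) = 5*(-105 - 4*(-2 - 7)*5) = 5*(-105 - 4*(-9)*5) = 5*(-105 + 180) = 5*75 = 375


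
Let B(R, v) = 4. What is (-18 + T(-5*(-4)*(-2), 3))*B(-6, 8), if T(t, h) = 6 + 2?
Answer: -40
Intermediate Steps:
T(t, h) = 8
(-18 + T(-5*(-4)*(-2), 3))*B(-6, 8) = (-18 + 8)*4 = -10*4 = -40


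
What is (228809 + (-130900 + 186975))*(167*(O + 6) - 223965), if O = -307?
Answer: -78124309088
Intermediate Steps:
(228809 + (-130900 + 186975))*(167*(O + 6) - 223965) = (228809 + (-130900 + 186975))*(167*(-307 + 6) - 223965) = (228809 + 56075)*(167*(-301) - 223965) = 284884*(-50267 - 223965) = 284884*(-274232) = -78124309088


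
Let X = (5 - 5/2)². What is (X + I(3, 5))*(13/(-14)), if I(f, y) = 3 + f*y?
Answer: -1261/56 ≈ -22.518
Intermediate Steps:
X = 25/4 (X = (5 - 5*½)² = (5 - 5/2)² = (5/2)² = 25/4 ≈ 6.2500)
(X + I(3, 5))*(13/(-14)) = (25/4 + (3 + 3*5))*(13/(-14)) = (25/4 + (3 + 15))*(13*(-1/14)) = (25/4 + 18)*(-13/14) = (97/4)*(-13/14) = -1261/56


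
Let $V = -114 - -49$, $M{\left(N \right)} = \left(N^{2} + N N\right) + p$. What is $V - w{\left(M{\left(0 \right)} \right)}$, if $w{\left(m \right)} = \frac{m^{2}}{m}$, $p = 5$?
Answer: $-70$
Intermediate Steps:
$M{\left(N \right)} = 5 + 2 N^{2}$ ($M{\left(N \right)} = \left(N^{2} + N N\right) + 5 = \left(N^{2} + N^{2}\right) + 5 = 2 N^{2} + 5 = 5 + 2 N^{2}$)
$w{\left(m \right)} = m$
$V = -65$ ($V = -114 + 49 = -65$)
$V - w{\left(M{\left(0 \right)} \right)} = -65 - \left(5 + 2 \cdot 0^{2}\right) = -65 - \left(5 + 2 \cdot 0\right) = -65 - \left(5 + 0\right) = -65 - 5 = -70$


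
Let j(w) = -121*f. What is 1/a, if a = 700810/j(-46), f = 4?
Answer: -22/31855 ≈ -0.00069063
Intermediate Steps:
j(w) = -484 (j(w) = -121*4 = -484)
a = -31855/22 (a = 700810/(-484) = 700810*(-1/484) = -31855/22 ≈ -1448.0)
1/a = 1/(-31855/22) = -22/31855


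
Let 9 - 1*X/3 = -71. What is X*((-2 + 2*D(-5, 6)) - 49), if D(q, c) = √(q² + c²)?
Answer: -12240 + 480*√61 ≈ -8491.1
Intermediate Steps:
X = 240 (X = 27 - 3*(-71) = 27 + 213 = 240)
D(q, c) = √(c² + q²)
X*((-2 + 2*D(-5, 6)) - 49) = 240*((-2 + 2*√(6² + (-5)²)) - 49) = 240*((-2 + 2*√(36 + 25)) - 49) = 240*((-2 + 2*√61) - 49) = 240*(-51 + 2*√61) = -12240 + 480*√61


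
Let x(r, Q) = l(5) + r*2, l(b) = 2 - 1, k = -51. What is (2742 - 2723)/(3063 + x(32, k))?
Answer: 19/3128 ≈ 0.0060742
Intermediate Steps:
l(b) = 1
x(r, Q) = 1 + 2*r (x(r, Q) = 1 + r*2 = 1 + 2*r)
(2742 - 2723)/(3063 + x(32, k)) = (2742 - 2723)/(3063 + (1 + 2*32)) = 19/(3063 + (1 + 64)) = 19/(3063 + 65) = 19/3128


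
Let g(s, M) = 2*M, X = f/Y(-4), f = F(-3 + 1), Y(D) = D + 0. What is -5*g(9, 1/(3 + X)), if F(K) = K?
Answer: -20/7 ≈ -2.8571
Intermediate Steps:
Y(D) = D
f = -2 (f = -3 + 1 = -2)
X = ½ (X = -2/(-4) = -2*(-¼) = ½ ≈ 0.50000)
-5*g(9, 1/(3 + X)) = -10/(3 + ½) = -10/7/2 = -10*2/7 = -5*4/7 = -20/7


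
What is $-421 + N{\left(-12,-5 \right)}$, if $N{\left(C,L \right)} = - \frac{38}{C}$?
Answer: $- \frac{2507}{6} \approx -417.83$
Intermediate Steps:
$-421 + N{\left(-12,-5 \right)} = -421 - \frac{38}{-12} = -421 - - \frac{19}{6} = -421 + \frac{19}{6} = - \frac{2507}{6}$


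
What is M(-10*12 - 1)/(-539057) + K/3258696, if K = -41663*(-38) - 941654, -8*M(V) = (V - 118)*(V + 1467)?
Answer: 107394379451/878311444836 ≈ 0.12227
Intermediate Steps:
M(V) = -(-118 + V)*(1467 + V)/8 (M(V) = -(V - 118)*(V + 1467)/8 = -(-118 + V)*(1467 + V)/8)
K = 641540 (K = 1583194 - 941654 = 641540)
M(-10*12 - 1)/(-539057) + K/3258696 = (86553/4 - 1349*(-10*12 - 1)/8 - (-10*12 - 1)**2/8)/(-539057) + 641540/3258696 = (86553/4 - 1349*(-120 - 1)/8 - (-120 - 1)**2/8)*(-1/539057) + 641540*(1/3258696) = (86553/4 - 1349/8*(-121) - 1/8*(-121)**2)*(-1/539057) + 160385/814674 = (86553/4 + 163229/8 - 1/8*14641)*(-1/539057) + 160385/814674 = (86553/4 + 163229/8 - 14641/8)*(-1/539057) + 160385/814674 = (160847/4)*(-1/539057) + 160385/814674 = -160847/2156228 + 160385/814674 = 107394379451/878311444836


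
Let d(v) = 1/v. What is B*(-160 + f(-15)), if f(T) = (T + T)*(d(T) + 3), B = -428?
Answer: 106144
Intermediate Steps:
f(T) = 2*T*(3 + 1/T) (f(T) = (T + T)*(1/T + 3) = (2*T)*(3 + 1/T) = 2*T*(3 + 1/T))
B*(-160 + f(-15)) = -428*(-160 + (2 + 6*(-15))) = -428*(-160 + (2 - 90)) = -428*(-160 - 88) = -428*(-248) = 106144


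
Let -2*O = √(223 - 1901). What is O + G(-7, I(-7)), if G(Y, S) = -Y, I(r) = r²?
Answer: 7 - I*√1678/2 ≈ 7.0 - 20.482*I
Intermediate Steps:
O = -I*√1678/2 (O = -√(223 - 1901)/2 = -I*√1678/2 ≈ -20.482*I)
O + G(-7, I(-7)) = -I*√1678/2 - 1*(-7) = -I*√1678/2 + 7 = 7 - I*√1678/2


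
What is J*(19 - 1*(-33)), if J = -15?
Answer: -780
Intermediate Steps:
J*(19 - 1*(-33)) = -15*(19 - 1*(-33)) = -15*(19 + 33) = -15*52 = -780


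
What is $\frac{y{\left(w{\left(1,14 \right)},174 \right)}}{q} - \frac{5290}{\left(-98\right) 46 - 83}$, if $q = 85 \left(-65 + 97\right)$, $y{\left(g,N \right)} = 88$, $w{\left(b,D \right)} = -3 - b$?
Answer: $\frac{1849101}{1560940} \approx 1.1846$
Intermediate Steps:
$q = 2720$ ($q = 85 \cdot 32 = 2720$)
$\frac{y{\left(w{\left(1,14 \right)},174 \right)}}{q} - \frac{5290}{\left(-98\right) 46 - 83} = \frac{88}{2720} - \frac{5290}{\left(-98\right) 46 - 83} = 88 \cdot \frac{1}{2720} - \frac{5290}{-4508 - 83} = \frac{11}{340} - \frac{5290}{-4591} = \frac{11}{340} - - \frac{5290}{4591} = \frac{11}{340} + \frac{5290}{4591} = \frac{1849101}{1560940}$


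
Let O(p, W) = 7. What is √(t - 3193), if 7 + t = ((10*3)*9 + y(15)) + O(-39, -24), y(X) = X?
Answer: 2*I*√727 ≈ 53.926*I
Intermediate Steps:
t = 285 (t = -7 + (((10*3)*9 + 15) + 7) = -7 + ((30*9 + 15) + 7) = -7 + ((270 + 15) + 7) = -7 + (285 + 7) = -7 + 292 = 285)
√(t - 3193) = √(285 - 3193) = √(-2908) = 2*I*√727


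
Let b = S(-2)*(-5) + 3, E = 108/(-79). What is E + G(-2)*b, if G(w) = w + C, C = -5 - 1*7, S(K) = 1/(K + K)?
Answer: -9617/158 ≈ -60.867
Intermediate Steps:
S(K) = 1/(2*K)
E = -108/79 (E = 108*(-1/79) = -108/79 ≈ -1.3671)
C = -12 (C = -5 - 7 = -12)
G(w) = -12 + w (G(w) = w - 12 = -12 + w)
b = 17/4 (b = ((½)/(-2))*(-5) + 3 = ((½)*(-½))*(-5) + 3 = -¼*(-5) + 3 = 5/4 + 3 = 17/4 ≈ 4.2500)
E + G(-2)*b = -108/79 + (-12 - 2)*(17/4) = -108/79 - 14*17/4 = -108/79 - 119/2 = -9617/158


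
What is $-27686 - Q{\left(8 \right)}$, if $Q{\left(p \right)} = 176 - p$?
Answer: $-27854$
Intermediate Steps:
$-27686 - Q{\left(8 \right)} = -27686 - \left(176 - 8\right) = -27686 - 168 = -27854$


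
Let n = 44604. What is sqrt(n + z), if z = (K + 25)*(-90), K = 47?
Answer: 6*sqrt(1059) ≈ 195.25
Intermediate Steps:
z = -6480 (z = (47 + 25)*(-90) = 72*(-90) = -6480)
sqrt(n + z) = sqrt(44604 - 6480) = sqrt(38124) = 6*sqrt(1059)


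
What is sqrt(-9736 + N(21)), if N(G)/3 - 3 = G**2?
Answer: 2*I*sqrt(2101) ≈ 91.673*I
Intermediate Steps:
N(G) = 9 + 3*G**2
sqrt(-9736 + N(21)) = sqrt(-9736 + (9 + 3*21**2)) = sqrt(-9736 + (9 + 3*441)) = sqrt(-9736 + (9 + 1323)) = sqrt(-9736 + 1332) = sqrt(-8404) = 2*I*sqrt(2101)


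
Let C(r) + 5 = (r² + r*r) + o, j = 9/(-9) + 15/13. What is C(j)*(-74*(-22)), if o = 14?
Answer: 2489212/169 ≈ 14729.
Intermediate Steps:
j = 2/13 (j = 9*(-⅑) + 15*(1/13) = -1 + 15/13 = 2/13 ≈ 0.15385)
C(r) = 9 + 2*r² (C(r) = -5 + ((r² + r*r) + 14) = -5 + ((r² + r²) + 14) = -5 + (2*r² + 14) = -5 + (14 + 2*r²) = 9 + 2*r²)
C(j)*(-74*(-22)) = (9 + 2*(2/13)²)*(-74*(-22)) = (9 + 2*(4/169))*1628 = (9 + 8/169)*1628 = (1529/169)*1628 = 2489212/169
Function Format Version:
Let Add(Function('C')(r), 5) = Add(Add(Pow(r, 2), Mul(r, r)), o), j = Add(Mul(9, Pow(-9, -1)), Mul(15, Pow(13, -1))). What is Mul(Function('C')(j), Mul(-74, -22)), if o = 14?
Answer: Rational(2489212, 169) ≈ 14729.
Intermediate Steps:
j = Rational(2, 13) (j = Add(Mul(9, Rational(-1, 9)), Mul(15, Rational(1, 13))) = Add(-1, Rational(15, 13)) = Rational(2, 13) ≈ 0.15385)
Function('C')(r) = Add(9, Mul(2, Pow(r, 2))) (Function('C')(r) = Add(-5, Add(Add(Pow(r, 2), Mul(r, r)), 14)) = Add(-5, Add(Add(Pow(r, 2), Pow(r, 2)), 14)) = Add(-5, Add(Mul(2, Pow(r, 2)), 14)) = Add(-5, Add(14, Mul(2, Pow(r, 2)))) = Add(9, Mul(2, Pow(r, 2))))
Mul(Function('C')(j), Mul(-74, -22)) = Mul(Add(9, Mul(2, Pow(Rational(2, 13), 2))), Mul(-74, -22)) = Mul(Add(9, Mul(2, Rational(4, 169))), 1628) = Mul(Add(9, Rational(8, 169)), 1628) = Mul(Rational(1529, 169), 1628) = Rational(2489212, 169)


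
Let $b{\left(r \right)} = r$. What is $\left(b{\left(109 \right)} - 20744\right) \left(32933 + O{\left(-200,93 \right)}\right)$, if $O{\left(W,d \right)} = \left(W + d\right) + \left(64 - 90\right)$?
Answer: $-676828000$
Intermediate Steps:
$O{\left(W,d \right)} = -26 + W + d$ ($O{\left(W,d \right)} = \left(W + d\right) + \left(64 - 90\right) = \left(W + d\right) - 26 = -26 + W + d$)
$\left(b{\left(109 \right)} - 20744\right) \left(32933 + O{\left(-200,93 \right)}\right) = \left(109 - 20744\right) \left(32933 - 133\right) = - 20635 \left(32933 - 133\right) = \left(-20635\right) 32800 = -676828000$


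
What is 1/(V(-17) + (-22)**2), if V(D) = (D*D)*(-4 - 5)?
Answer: -1/2117 ≈ -0.00047237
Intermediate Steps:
V(D) = -9*D**2 (V(D) = D**2*(-9) = -9*D**2)
1/(V(-17) + (-22)**2) = 1/(-9*(-17)**2 + (-22)**2) = 1/(-9*289 + 484) = 1/(-2601 + 484) = 1/(-2117) = -1/2117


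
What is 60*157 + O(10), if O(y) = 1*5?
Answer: 9425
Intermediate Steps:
O(y) = 5
60*157 + O(10) = 60*157 + 5 = 9420 + 5 = 9425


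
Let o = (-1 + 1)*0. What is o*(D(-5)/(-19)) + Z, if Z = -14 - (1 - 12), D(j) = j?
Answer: -3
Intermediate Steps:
o = 0 (o = 0*0 = 0)
Z = -3 (Z = -14 - 1*(-11) = -14 + 11 = -3)
o*(D(-5)/(-19)) + Z = 0*(-5/(-19)) - 3 = 0*(-5*(-1/19)) - 3 = 0*(5/19) - 3 = 0 - 3 = -3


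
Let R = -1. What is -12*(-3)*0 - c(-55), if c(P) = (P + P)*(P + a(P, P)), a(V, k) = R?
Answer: -6160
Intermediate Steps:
a(V, k) = -1
c(P) = 2*P*(-1 + P) (c(P) = (P + P)*(P - 1) = (2*P)*(-1 + P) = 2*P*(-1 + P))
-12*(-3)*0 - c(-55) = -12*(-3)*0 - 2*(-55)*(-1 - 55) = 36*0 - 2*(-55)*(-56) = 0 - 1*6160 = 0 - 6160 = -6160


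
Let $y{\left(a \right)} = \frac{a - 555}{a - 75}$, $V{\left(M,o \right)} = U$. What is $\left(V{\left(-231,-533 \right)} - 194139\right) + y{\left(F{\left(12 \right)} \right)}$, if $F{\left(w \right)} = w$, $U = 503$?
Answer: $- \frac{4066175}{21} \approx -1.9363 \cdot 10^{5}$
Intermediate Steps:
$V{\left(M,o \right)} = 503$
$y{\left(a \right)} = \frac{-555 + a}{-75 + a}$
$\left(V{\left(-231,-533 \right)} - 194139\right) + y{\left(F{\left(12 \right)} \right)} = \left(503 - 194139\right) + \frac{-555 + 12}{-75 + 12} = -193636 + \frac{1}{-63} \left(-543\right) = -193636 - - \frac{181}{21} = -193636 + \frac{181}{21} = - \frac{4066175}{21}$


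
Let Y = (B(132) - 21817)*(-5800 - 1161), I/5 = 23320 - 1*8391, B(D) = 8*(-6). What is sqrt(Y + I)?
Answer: sqrt(152276910) ≈ 12340.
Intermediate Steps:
B(D) = -48
I = 74645 (I = 5*(23320 - 1*8391) = 5*(23320 - 8391) = 5*14929 = 74645)
Y = 152202265 (Y = (-48 - 21817)*(-5800 - 1161) = -21865*(-6961) = 152202265)
sqrt(Y + I) = sqrt(152202265 + 74645) = sqrt(152276910)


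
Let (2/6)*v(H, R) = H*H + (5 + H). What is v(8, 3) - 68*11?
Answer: -517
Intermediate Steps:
v(H, R) = 15 + 3*H + 3*H² (v(H, R) = 3*(H*H + (5 + H)) = 3*(H² + (5 + H)) = 3*(5 + H + H²) = 15 + 3*H + 3*H²)
v(8, 3) - 68*11 = (15 + 3*8 + 3*8²) - 68*11 = (15 + 24 + 3*64) - 748 = (15 + 24 + 192) - 748 = 231 - 748 = -517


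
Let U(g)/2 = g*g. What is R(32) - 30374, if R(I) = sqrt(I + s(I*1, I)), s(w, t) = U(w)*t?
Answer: -30374 + 4*sqrt(4098) ≈ -30118.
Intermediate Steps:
U(g) = 2*g**2 (U(g) = 2*(g*g) = 2*g**2)
s(w, t) = 2*t*w**2 (s(w, t) = (2*w**2)*t = 2*t*w**2)
R(I) = sqrt(I + 2*I**3) (R(I) = sqrt(I + 2*I*(I*1)**2) = sqrt(I + 2*I*I**2) = sqrt(I + 2*I**3))
R(32) - 30374 = sqrt(32 + 2*32**3) - 30374 = sqrt(32 + 2*32768) - 30374 = sqrt(32 + 65536) - 30374 = sqrt(65568) - 30374 = 4*sqrt(4098) - 30374 = -30374 + 4*sqrt(4098)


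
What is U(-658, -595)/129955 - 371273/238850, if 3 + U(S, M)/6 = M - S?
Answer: -9632559343/6207950350 ≈ -1.5516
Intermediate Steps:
U(S, M) = -18 - 6*S + 6*M (U(S, M) = -18 + 6*(M - S) = -18 + (-6*S + 6*M) = -18 - 6*S + 6*M)
U(-658, -595)/129955 - 371273/238850 = (-18 - 6*(-658) + 6*(-595))/129955 - 371273/238850 = (-18 + 3948 - 3570)*(1/129955) - 371273*1/238850 = 360*(1/129955) - 371273/238850 = 72/25991 - 371273/238850 = -9632559343/6207950350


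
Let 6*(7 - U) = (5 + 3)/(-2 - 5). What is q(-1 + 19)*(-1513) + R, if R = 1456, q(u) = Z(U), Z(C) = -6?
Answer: 10534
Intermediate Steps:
U = 151/21 (U = 7 - (5 + 3)/(6*(-2 - 5)) = 7 - 4/(3*(-7)) = 7 - 4*(-1)/(3*7) = 7 - ⅙*(-8/7) = 7 + 4/21 = 151/21 ≈ 7.1905)
q(u) = -6
q(-1 + 19)*(-1513) + R = -6*(-1513) + 1456 = 9078 + 1456 = 10534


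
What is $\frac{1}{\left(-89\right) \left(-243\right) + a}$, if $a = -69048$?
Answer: $- \frac{1}{47421} \approx -2.1088 \cdot 10^{-5}$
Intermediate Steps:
$\frac{1}{\left(-89\right) \left(-243\right) + a} = \frac{1}{\left(-89\right) \left(-243\right) - 69048} = \frac{1}{21627 - 69048} = \frac{1}{-47421} = - \frac{1}{47421}$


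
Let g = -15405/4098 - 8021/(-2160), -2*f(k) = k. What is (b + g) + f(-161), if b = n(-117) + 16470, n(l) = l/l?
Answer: 24418029463/1475280 ≈ 16551.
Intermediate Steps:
f(k) = -k/2
g = -67457/1475280 (g = -15405*1/4098 - 8021*(-1/2160) = -5135/1366 + 8021/2160 = -67457/1475280 ≈ -0.045725)
n(l) = 1
b = 16471 (b = 1 + 16470 = 16471)
(b + g) + f(-161) = (16471 - 67457/1475280) - ½*(-161) = 24299269423/1475280 + 161/2 = 24418029463/1475280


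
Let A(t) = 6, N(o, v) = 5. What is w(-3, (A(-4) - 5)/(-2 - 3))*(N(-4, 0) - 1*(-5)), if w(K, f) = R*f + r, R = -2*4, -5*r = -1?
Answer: 18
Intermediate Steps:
r = ⅕ (r = -⅕*(-1) = ⅕ ≈ 0.20000)
R = -8
w(K, f) = ⅕ - 8*f (w(K, f) = -8*f + ⅕ = ⅕ - 8*f)
w(-3, (A(-4) - 5)/(-2 - 3))*(N(-4, 0) - 1*(-5)) = (⅕ - 8*(6 - 5)/(-2 - 3))*(5 - 1*(-5)) = (⅕ - 8/(-5))*(5 + 5) = (⅕ - 8*(-1)/5)*10 = (⅕ - 8*(-⅕))*10 = (⅕ + 8/5)*10 = (9/5)*10 = 18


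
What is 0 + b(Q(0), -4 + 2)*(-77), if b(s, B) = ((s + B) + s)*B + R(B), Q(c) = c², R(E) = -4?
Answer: 0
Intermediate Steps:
b(s, B) = -4 + B*(B + 2*s) (b(s, B) = ((s + B) + s)*B - 4 = ((B + s) + s)*B - 4 = (B + 2*s)*B - 4 = B*(B + 2*s) - 4 = -4 + B*(B + 2*s))
0 + b(Q(0), -4 + 2)*(-77) = 0 + (-4 + (-4 + 2)² + 2*(-4 + 2)*0²)*(-77) = 0 + (-4 + (-2)² + 2*(-2)*0)*(-77) = 0 + (-4 + 4 + 0)*(-77) = 0 + 0*(-77) = 0 + 0 = 0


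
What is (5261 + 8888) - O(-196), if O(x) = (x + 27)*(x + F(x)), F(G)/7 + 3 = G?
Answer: -254392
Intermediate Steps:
F(G) = -21 + 7*G
O(x) = (-21 + 8*x)*(27 + x) (O(x) = (x + 27)*(x + (-21 + 7*x)) = (27 + x)*(-21 + 8*x) = (-21 + 8*x)*(27 + x))
(5261 + 8888) - O(-196) = (5261 + 8888) - (-567 + 8*(-196)**2 + 195*(-196)) = 14149 - (-567 + 8*38416 - 38220) = 14149 - (-567 + 307328 - 38220) = 14149 - 1*268541 = 14149 - 268541 = -254392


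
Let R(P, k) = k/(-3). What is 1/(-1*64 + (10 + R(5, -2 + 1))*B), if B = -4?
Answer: -3/316 ≈ -0.0094937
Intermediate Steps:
R(P, k) = -k/3 (R(P, k) = k*(-⅓) = -k/3)
1/(-1*64 + (10 + R(5, -2 + 1))*B) = 1/(-1*64 + (10 - (-2 + 1)/3)*(-4)) = 1/(-64 + (10 - ⅓*(-1))*(-4)) = 1/(-64 + (10 + ⅓)*(-4)) = 1/(-64 + (31/3)*(-4)) = 1/(-64 - 124/3) = 1/(-316/3) = -3/316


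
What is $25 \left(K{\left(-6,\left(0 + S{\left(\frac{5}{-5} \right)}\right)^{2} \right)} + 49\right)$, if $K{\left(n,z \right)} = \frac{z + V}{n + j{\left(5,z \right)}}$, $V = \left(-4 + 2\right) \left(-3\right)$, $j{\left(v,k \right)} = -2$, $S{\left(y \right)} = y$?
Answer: $\frac{9625}{8} \approx 1203.1$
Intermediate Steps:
$V = 6$ ($V = \left(-2\right) \left(-3\right) = 6$)
$K{\left(n,z \right)} = \frac{6 + z}{-2 + n}$ ($K{\left(n,z \right)} = \frac{z + 6}{n - 2} = \frac{6 + z}{-2 + n}$)
$25 \left(K{\left(-6,\left(0 + S{\left(\frac{5}{-5} \right)}\right)^{2} \right)} + 49\right) = 25 \left(\frac{6 + \left(0 + \frac{5}{-5}\right)^{2}}{-2 - 6} + 49\right) = 25 \left(\frac{6 + \left(0 + 5 \left(- \frac{1}{5}\right)\right)^{2}}{-8} + 49\right) = 25 \left(- \frac{6 + \left(0 - 1\right)^{2}}{8} + 49\right) = 25 \left(- \frac{6 + \left(-1\right)^{2}}{8} + 49\right) = 25 \left(- \frac{6 + 1}{8} + 49\right) = 25 \left(\left(- \frac{1}{8}\right) 7 + 49\right) = 25 \left(- \frac{7}{8} + 49\right) = 25 \cdot \frac{385}{8} = \frac{9625}{8}$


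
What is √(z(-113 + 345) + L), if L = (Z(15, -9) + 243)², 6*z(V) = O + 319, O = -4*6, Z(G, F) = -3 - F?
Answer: √2233806/6 ≈ 249.10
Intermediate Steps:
O = -24
z(V) = 295/6 (z(V) = (-24 + 319)/6 = (⅙)*295 = 295/6)
L = 62001 (L = ((-3 - 1*(-9)) + 243)² = ((-3 + 9) + 243)² = (6 + 243)² = 249² = 62001)
√(z(-113 + 345) + L) = √(295/6 + 62001) = √(372301/6) = √2233806/6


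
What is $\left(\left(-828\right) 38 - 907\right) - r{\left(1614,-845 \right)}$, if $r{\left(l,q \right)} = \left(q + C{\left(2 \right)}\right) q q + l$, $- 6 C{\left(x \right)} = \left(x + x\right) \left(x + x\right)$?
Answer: $\frac{1815663620}{3} \approx 6.0522 \cdot 10^{8}$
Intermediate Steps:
$C{\left(x \right)} = - \frac{2 x^{2}}{3}$ ($C{\left(x \right)} = - \frac{\left(x + x\right) \left(x + x\right)}{6} = - \frac{2 x 2 x}{6} = - \frac{4 x^{2}}{6} = - \frac{2 x^{2}}{3}$)
$r{\left(l,q \right)} = l + q^{2} \left(- \frac{8}{3} + q\right)$ ($r{\left(l,q \right)} = \left(q - \frac{2 \cdot 2^{2}}{3}\right) q q + l = \left(q - \frac{8}{3}\right) q q + l = \left(- \frac{8}{3} + q\right) q q + l = q \left(- \frac{8}{3} + q\right) q + l = q^{2} \left(- \frac{8}{3} + q\right) + l = l + q^{2} \left(- \frac{8}{3} + q\right)$)
$\left(\left(-828\right) 38 - 907\right) - r{\left(1614,-845 \right)} = \left(\left(-828\right) 38 - 907\right) - \left(1614 + \left(-845\right)^{3} - \frac{8 \left(-845\right)^{2}}{3}\right) = \left(-31464 - 907\right) - \left(1614 - 603351125 - \frac{5712200}{3}\right) = -32371 - \left(1614 - 603351125 - \frac{5712200}{3}\right) = -32371 - - \frac{1815760733}{3} = -32371 + \frac{1815760733}{3} = \frac{1815663620}{3}$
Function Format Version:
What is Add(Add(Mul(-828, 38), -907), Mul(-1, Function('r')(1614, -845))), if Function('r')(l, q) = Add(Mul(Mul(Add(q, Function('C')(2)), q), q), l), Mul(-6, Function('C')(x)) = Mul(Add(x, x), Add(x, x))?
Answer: Rational(1815663620, 3) ≈ 6.0522e+8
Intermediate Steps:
Function('C')(x) = Mul(Rational(-2, 3), Pow(x, 2)) (Function('C')(x) = Mul(Rational(-1, 6), Mul(Add(x, x), Add(x, x))) = Mul(Rational(-1, 6), Mul(Mul(2, x), Mul(2, x))) = Mul(Rational(-1, 6), Mul(4, Pow(x, 2))) = Mul(Rational(-2, 3), Pow(x, 2)))
Function('r')(l, q) = Add(l, Mul(Pow(q, 2), Add(Rational(-8, 3), q))) (Function('r')(l, q) = Add(Mul(Mul(Add(q, Mul(Rational(-2, 3), Pow(2, 2))), q), q), l) = Add(Mul(Mul(Add(q, Mul(Rational(-2, 3), 4)), q), q), l) = Add(Mul(Mul(Add(q, Rational(-8, 3)), q), q), l) = Add(Mul(Mul(Add(Rational(-8, 3), q), q), q), l) = Add(Mul(Mul(q, Add(Rational(-8, 3), q)), q), l) = Add(Mul(Pow(q, 2), Add(Rational(-8, 3), q)), l) = Add(l, Mul(Pow(q, 2), Add(Rational(-8, 3), q))))
Add(Add(Mul(-828, 38), -907), Mul(-1, Function('r')(1614, -845))) = Add(Add(Mul(-828, 38), -907), Mul(-1, Add(1614, Pow(-845, 3), Mul(Rational(-8, 3), Pow(-845, 2))))) = Add(Add(-31464, -907), Mul(-1, Add(1614, -603351125, Mul(Rational(-8, 3), 714025)))) = Add(-32371, Mul(-1, Add(1614, -603351125, Rational(-5712200, 3)))) = Add(-32371, Mul(-1, Rational(-1815760733, 3))) = Add(-32371, Rational(1815760733, 3)) = Rational(1815663620, 3)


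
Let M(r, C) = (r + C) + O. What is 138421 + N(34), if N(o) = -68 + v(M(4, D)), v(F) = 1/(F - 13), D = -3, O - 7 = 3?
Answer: 276705/2 ≈ 1.3835e+5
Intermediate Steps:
O = 10 (O = 7 + 3 = 10)
M(r, C) = 10 + C + r (M(r, C) = (r + C) + 10 = (C + r) + 10 = 10 + C + r)
v(F) = 1/(-13 + F)
N(o) = -137/2 (N(o) = -68 + 1/(-13 + (10 - 3 + 4)) = -68 + 1/(-13 + 11) = -68 + 1/(-2) = -68 - 1/2 = -137/2)
138421 + N(34) = 138421 - 137/2 = 276705/2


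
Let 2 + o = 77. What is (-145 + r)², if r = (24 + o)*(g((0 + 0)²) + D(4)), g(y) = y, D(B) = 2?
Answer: 2809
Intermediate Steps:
o = 75 (o = -2 + 77 = 75)
r = 198 (r = (24 + 75)*((0 + 0)² + 2) = 99*(0² + 2) = 99*(0 + 2) = 99*2 = 198)
(-145 + r)² = (-145 + 198)² = 53² = 2809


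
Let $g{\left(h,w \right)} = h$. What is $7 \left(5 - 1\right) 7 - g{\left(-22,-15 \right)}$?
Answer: $218$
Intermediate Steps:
$7 \left(5 - 1\right) 7 - g{\left(-22,-15 \right)} = 7 \left(5 - 1\right) 7 - -22 = 7 \cdot 4 \cdot 7 + 22 = 28 \cdot 7 + 22 = 196 + 22 = 218$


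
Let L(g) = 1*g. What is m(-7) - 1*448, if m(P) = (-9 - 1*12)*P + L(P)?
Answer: -308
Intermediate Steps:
L(g) = g
m(P) = -20*P (m(P) = (-9 - 1*12)*P + P = (-9 - 12)*P + P = -21*P + P = -20*P)
m(-7) - 1*448 = -20*(-7) - 1*448 = 140 - 448 = -308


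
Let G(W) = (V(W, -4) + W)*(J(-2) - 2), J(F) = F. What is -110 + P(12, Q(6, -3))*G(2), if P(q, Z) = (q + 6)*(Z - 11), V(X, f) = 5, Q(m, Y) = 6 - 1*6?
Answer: 5434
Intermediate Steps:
Q(m, Y) = 0 (Q(m, Y) = 6 - 6 = 0)
G(W) = -20 - 4*W (G(W) = (5 + W)*(-2 - 2) = (5 + W)*(-4) = -20 - 4*W)
P(q, Z) = (-11 + Z)*(6 + q) (P(q, Z) = (6 + q)*(-11 + Z) = (-11 + Z)*(6 + q))
-110 + P(12, Q(6, -3))*G(2) = -110 + (-66 - 11*12 + 6*0 + 0*12)*(-20 - 4*2) = -110 + (-66 - 132 + 0 + 0)*(-20 - 8) = -110 - 198*(-28) = -110 + 5544 = 5434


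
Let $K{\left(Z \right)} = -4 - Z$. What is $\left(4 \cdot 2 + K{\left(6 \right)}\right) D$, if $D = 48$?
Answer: $-96$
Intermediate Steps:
$\left(4 \cdot 2 + K{\left(6 \right)}\right) D = \left(4 \cdot 2 - 10\right) 48 = \left(8 - 10\right) 48 = \left(-2\right) 48 = -96$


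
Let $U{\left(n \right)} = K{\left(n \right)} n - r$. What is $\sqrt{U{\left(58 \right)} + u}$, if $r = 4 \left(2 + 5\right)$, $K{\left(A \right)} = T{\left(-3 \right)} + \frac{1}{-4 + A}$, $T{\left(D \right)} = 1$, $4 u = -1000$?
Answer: $\frac{i \sqrt{17733}}{9} \approx 14.796 i$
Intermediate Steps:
$u = -250$ ($u = \frac{1}{4} \left(-1000\right) = -250$)
$K{\left(A \right)} = 1 + \frac{1}{-4 + A}$
$r = 28$ ($r = 4 \cdot 7 = 28$)
$U{\left(n \right)} = -28 + \frac{n \left(-3 + n\right)}{-4 + n}$ ($U{\left(n \right)} = \frac{-3 + n}{-4 + n} n - 28 = \frac{n \left(-3 + n\right)}{-4 + n} - 28 = -28 + \frac{n \left(-3 + n\right)}{-4 + n}$)
$\sqrt{U{\left(58 \right)} + u} = \sqrt{\frac{112 + 58^{2} - 1798}{-4 + 58} - 250} = \sqrt{\frac{112 + 3364 - 1798}{54} - 250} = \sqrt{\frac{1}{54} \cdot 1678 - 250} = \sqrt{\frac{839}{27} - 250} = \sqrt{- \frac{5911}{27}} = \frac{i \sqrt{17733}}{9}$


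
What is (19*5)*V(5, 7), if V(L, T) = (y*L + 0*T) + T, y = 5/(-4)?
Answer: 285/4 ≈ 71.250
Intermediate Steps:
y = -5/4 (y = 5*(-1/4) = -5/4 ≈ -1.2500)
V(L, T) = T - 5*L/4 (V(L, T) = (-5*L/4 + 0*T) + T = (-5*L/4 + 0) + T = -5*L/4 + T = T - 5*L/4)
(19*5)*V(5, 7) = (19*5)*(7 - 5/4*5) = 95*(7 - 25/4) = 95*(3/4) = 285/4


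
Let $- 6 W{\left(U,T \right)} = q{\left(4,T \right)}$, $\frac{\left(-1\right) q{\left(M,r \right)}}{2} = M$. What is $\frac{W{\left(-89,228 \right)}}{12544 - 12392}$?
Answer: $\frac{1}{114} \approx 0.0087719$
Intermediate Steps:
$q{\left(M,r \right)} = - 2 M$
$W{\left(U,T \right)} = \frac{4}{3}$ ($W{\left(U,T \right)} = - \frac{\left(-2\right) 4}{6} = \left(- \frac{1}{6}\right) \left(-8\right) = \frac{4}{3}$)
$\frac{W{\left(-89,228 \right)}}{12544 - 12392} = \frac{4}{3 \left(12544 - 12392\right)} = \frac{4}{3 \cdot 152} = \frac{4}{3} \cdot \frac{1}{152} = \frac{1}{114}$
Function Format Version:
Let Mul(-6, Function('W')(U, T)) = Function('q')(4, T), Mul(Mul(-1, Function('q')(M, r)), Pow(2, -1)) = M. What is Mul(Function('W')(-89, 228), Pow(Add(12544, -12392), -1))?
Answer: Rational(1, 114) ≈ 0.0087719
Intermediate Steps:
Function('q')(M, r) = Mul(-2, M)
Function('W')(U, T) = Rational(4, 3) (Function('W')(U, T) = Mul(Rational(-1, 6), Mul(-2, 4)) = Mul(Rational(-1, 6), -8) = Rational(4, 3))
Mul(Function('W')(-89, 228), Pow(Add(12544, -12392), -1)) = Mul(Rational(4, 3), Pow(Add(12544, -12392), -1)) = Mul(Rational(4, 3), Pow(152, -1)) = Mul(Rational(4, 3), Rational(1, 152)) = Rational(1, 114)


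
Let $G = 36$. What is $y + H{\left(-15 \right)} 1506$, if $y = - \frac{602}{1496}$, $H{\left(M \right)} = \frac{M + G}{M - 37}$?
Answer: $- \frac{5917975}{9724} \approx -608.59$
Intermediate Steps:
$H{\left(M \right)} = \frac{36 + M}{-37 + M}$ ($H{\left(M \right)} = \frac{M + 36}{M - 37} = \frac{36 + M}{-37 + M}$)
$y = - \frac{301}{748}$ ($y = \left(-602\right) \frac{1}{1496} = - \frac{301}{748} \approx -0.40241$)
$y + H{\left(-15 \right)} 1506 = - \frac{301}{748} + \frac{36 - 15}{-37 - 15} \cdot 1506 = - \frac{301}{748} + \frac{1}{-52} \cdot 21 \cdot 1506 = - \frac{301}{748} + \left(- \frac{1}{52}\right) 21 \cdot 1506 = - \frac{301}{748} - \frac{15813}{26} = - \frac{5917975}{9724}$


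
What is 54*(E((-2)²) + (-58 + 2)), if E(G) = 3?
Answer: -2862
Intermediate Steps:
54*(E((-2)²) + (-58 + 2)) = 54*(3 + (-58 + 2)) = 54*(3 - 56) = 54*(-53) = -2862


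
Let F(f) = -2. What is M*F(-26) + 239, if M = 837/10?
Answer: 358/5 ≈ 71.600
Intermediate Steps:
M = 837/10 (M = 837*(⅒) = 837/10 ≈ 83.700)
M*F(-26) + 239 = (837/10)*(-2) + 239 = -837/5 + 239 = 358/5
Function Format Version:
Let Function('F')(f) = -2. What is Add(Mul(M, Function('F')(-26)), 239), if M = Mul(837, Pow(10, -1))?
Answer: Rational(358, 5) ≈ 71.600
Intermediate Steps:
M = Rational(837, 10) (M = Mul(837, Rational(1, 10)) = Rational(837, 10) ≈ 83.700)
Add(Mul(M, Function('F')(-26)), 239) = Add(Mul(Rational(837, 10), -2), 239) = Add(Rational(-837, 5), 239) = Rational(358, 5)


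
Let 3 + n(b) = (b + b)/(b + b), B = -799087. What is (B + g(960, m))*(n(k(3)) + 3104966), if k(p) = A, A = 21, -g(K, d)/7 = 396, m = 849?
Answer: -2489743328076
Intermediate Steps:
g(K, d) = -2772 (g(K, d) = -7*396 = -2772)
k(p) = 21
n(b) = -2 (n(b) = -3 + (b + b)/(b + b) = -3 + (2*b)/((2*b)) = -3 + (2*b)*(1/(2*b)) = -3 + 1 = -2)
(B + g(960, m))*(n(k(3)) + 3104966) = (-799087 - 2772)*(-2 + 3104966) = -801859*3104964 = -2489743328076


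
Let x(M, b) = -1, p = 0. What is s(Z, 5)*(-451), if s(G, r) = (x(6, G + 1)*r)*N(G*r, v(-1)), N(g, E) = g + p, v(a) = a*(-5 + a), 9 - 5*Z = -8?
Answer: 38335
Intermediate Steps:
Z = 17/5 (Z = 9/5 - ⅕*(-8) = 9/5 + 8/5 = 17/5 ≈ 3.4000)
N(g, E) = g (N(g, E) = g + 0 = g)
s(G, r) = -G*r² (s(G, r) = (-r)*(G*r) = -G*r²)
s(Z, 5)*(-451) = -1*17/5*5²*(-451) = -1*17/5*25*(-451) = -85*(-451) = 38335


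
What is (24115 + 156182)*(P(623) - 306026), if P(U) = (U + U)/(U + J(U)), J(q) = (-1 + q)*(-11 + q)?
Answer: -21037727227942152/381287 ≈ -5.5176e+10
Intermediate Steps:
P(U) = 2*U/(11 + U² - 11*U) (P(U) = (U + U)/(U + (11 + U² - 12*U)) = (2*U)/(11 + U² - 11*U) = 2*U/(11 + U² - 11*U))
(24115 + 156182)*(P(623) - 306026) = (24115 + 156182)*(2*623/(11 + 623² - 11*623) - 306026) = 180297*(2*623/(11 + 388129 - 6853) - 306026) = 180297*(2*623/381287 - 306026) = 180297*(2*623*(1/381287) - 306026) = 180297*(1246/381287 - 306026) = 180297*(-116683734216/381287) = -21037727227942152/381287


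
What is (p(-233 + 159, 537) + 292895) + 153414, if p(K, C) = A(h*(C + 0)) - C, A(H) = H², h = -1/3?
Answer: 477813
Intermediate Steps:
h = -⅓ (h = -1*⅓ = -⅓ ≈ -0.33333)
p(K, C) = -C + C²/9 (p(K, C) = (-(C + 0)/3)² - C = (-C/3)² - C = C²/9 - C = -C + C²/9)
(p(-233 + 159, 537) + 292895) + 153414 = ((⅑)*537*(-9 + 537) + 292895) + 153414 = ((⅑)*537*528 + 292895) + 153414 = (31504 + 292895) + 153414 = 324399 + 153414 = 477813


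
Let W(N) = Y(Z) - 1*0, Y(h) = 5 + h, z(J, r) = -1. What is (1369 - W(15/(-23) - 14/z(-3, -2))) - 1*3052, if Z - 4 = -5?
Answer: -1687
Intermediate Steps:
Z = -1 (Z = 4 - 5 = -1)
W(N) = 4 (W(N) = (5 - 1) - 1*0 = 4 + 0 = 4)
(1369 - W(15/(-23) - 14/z(-3, -2))) - 1*3052 = (1369 - 1*4) - 1*3052 = (1369 - 4) - 3052 = 1365 - 3052 = -1687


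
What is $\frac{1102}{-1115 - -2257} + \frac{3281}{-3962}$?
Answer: $\frac{309611}{2262302} \approx 0.13686$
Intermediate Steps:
$\frac{1102}{-1115 - -2257} + \frac{3281}{-3962} = \frac{1102}{-1115 + 2257} + 3281 \left(- \frac{1}{3962}\right) = \frac{1102}{1142} - \frac{3281}{3962} = 1102 \cdot \frac{1}{1142} - \frac{3281}{3962} = \frac{551}{571} - \frac{3281}{3962} = \frac{309611}{2262302}$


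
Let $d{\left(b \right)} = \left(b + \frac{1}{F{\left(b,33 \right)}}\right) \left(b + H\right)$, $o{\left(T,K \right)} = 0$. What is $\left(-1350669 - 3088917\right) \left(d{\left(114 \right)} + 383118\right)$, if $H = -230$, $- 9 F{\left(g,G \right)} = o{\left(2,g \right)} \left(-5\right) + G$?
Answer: $- \frac{18065483438652}{11} \approx -1.6423 \cdot 10^{12}$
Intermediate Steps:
$F{\left(g,G \right)} = - \frac{G}{9}$ ($F{\left(g,G \right)} = - \frac{0 \left(-5\right) + G}{9} = - \frac{0 + G}{9} = - \frac{G}{9}$)
$d{\left(b \right)} = \left(-230 + b\right) \left(- \frac{3}{11} + b\right)$ ($d{\left(b \right)} = \left(b + \frac{1}{\left(- \frac{1}{9}\right) 33}\right) \left(b - 230\right) = \left(b + \frac{1}{- \frac{11}{3}}\right) \left(-230 + b\right) = \left(b - \frac{3}{11}\right) \left(-230 + b\right) = \left(- \frac{3}{11} + b\right) \left(-230 + b\right) = \left(-230 + b\right) \left(- \frac{3}{11} + b\right)$)
$\left(-1350669 - 3088917\right) \left(d{\left(114 \right)} + 383118\right) = \left(-1350669 - 3088917\right) \left(\left(\frac{690}{11} + 114^{2} - \frac{288762}{11}\right) + 383118\right) = - 4439586 \left(\left(\frac{690}{11} + 12996 - \frac{288762}{11}\right) + 383118\right) = - 4439586 \left(- \frac{145116}{11} + 383118\right) = \left(-4439586\right) \frac{4069182}{11} = - \frac{18065483438652}{11}$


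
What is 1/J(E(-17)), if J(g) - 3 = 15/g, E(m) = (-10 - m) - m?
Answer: 8/29 ≈ 0.27586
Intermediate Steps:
E(m) = -10 - 2*m
J(g) = 3 + 15/g
1/J(E(-17)) = 1/(3 + 15/(-10 - 2*(-17))) = 1/(3 + 15/(-10 + 34)) = 1/(3 + 15/24) = 1/(3 + 15*(1/24)) = 1/(3 + 5/8) = 1/(29/8) = 8/29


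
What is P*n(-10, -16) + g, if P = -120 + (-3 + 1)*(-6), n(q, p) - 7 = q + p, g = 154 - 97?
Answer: 2109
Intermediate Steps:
g = 57
n(q, p) = 7 + p + q (n(q, p) = 7 + (q + p) = 7 + (p + q) = 7 + p + q)
P = -108 (P = -120 - 2*(-6) = -120 + 12 = -108)
P*n(-10, -16) + g = -108*(7 - 16 - 10) + 57 = -108*(-19) + 57 = 2052 + 57 = 2109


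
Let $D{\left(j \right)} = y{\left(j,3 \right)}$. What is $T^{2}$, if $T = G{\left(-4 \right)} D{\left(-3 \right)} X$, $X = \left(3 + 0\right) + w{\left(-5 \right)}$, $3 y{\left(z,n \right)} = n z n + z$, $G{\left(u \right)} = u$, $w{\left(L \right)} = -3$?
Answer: $0$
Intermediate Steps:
$y{\left(z,n \right)} = \frac{z}{3} + \frac{z n^{2}}{3}$ ($y{\left(z,n \right)} = \frac{n z n + z}{3} = \frac{z n^{2} + z}{3} = \frac{z + z n^{2}}{3} = \frac{z}{3} + \frac{z n^{2}}{3}$)
$D{\left(j \right)} = \frac{10 j}{3}$ ($D{\left(j \right)} = \frac{j \left(1 + 3^{2}\right)}{3} = \frac{j \left(1 + 9\right)}{3} = \frac{1}{3} j 10 = \frac{10 j}{3}$)
$X = 0$ ($X = \left(3 + 0\right) - 3 = 3 - 3 = 0$)
$T = 0$ ($T = - 4 \cdot \frac{10}{3} \left(-3\right) 0 = \left(-4\right) \left(-10\right) 0 = 40 \cdot 0 = 0$)
$T^{2} = 0^{2} = 0$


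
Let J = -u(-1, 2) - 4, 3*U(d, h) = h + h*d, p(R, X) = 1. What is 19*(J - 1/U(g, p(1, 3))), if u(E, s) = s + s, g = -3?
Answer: -247/2 ≈ -123.50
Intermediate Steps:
u(E, s) = 2*s
U(d, h) = h/3 + d*h/3 (U(d, h) = (h + h*d)/3 = (h + d*h)/3 = h/3 + d*h/3)
J = -8 (J = -2*2 - 4 = -1*4 - 4 = -4 - 4 = -8)
19*(J - 1/U(g, p(1, 3))) = 19*(-8 - 1/((⅓)*1*(1 - 3))) = 19*(-8 - 1/((⅓)*1*(-2))) = 19*(-8 - 1/(-⅔)) = 19*(-8 - 1*(-3/2)) = 19*(-8 + 3/2) = 19*(-13/2) = -247/2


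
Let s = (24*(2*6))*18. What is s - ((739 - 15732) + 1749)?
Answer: 18428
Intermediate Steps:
s = 5184 (s = (24*12)*18 = 288*18 = 5184)
s - ((739 - 15732) + 1749) = 5184 - ((739 - 15732) + 1749) = 5184 - (-14993 + 1749) = 5184 - 1*(-13244) = 5184 + 13244 = 18428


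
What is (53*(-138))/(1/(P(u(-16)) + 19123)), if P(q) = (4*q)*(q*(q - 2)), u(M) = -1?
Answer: -139777854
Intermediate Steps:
P(q) = 4*q²*(-2 + q) (P(q) = (4*q)*(q*(-2 + q)) = 4*q²*(-2 + q))
(53*(-138))/(1/(P(u(-16)) + 19123)) = (53*(-138))/(1/(4*(-1)²*(-2 - 1) + 19123)) = -7314/(1/(4*1*(-3) + 19123)) = -7314/(1/(-12 + 19123)) = -7314/(1/19111) = -7314/1/19111 = -7314*19111 = -139777854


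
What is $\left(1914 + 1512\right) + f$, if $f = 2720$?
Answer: $6146$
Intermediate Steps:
$\left(1914 + 1512\right) + f = \left(1914 + 1512\right) + 2720 = 3426 + 2720 = 6146$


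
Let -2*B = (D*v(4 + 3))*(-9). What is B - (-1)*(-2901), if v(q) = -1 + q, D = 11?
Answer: -2604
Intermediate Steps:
B = 297 (B = -11*(-1 + (4 + 3))*(-9)/2 = -11*(-1 + 7)*(-9)/2 = -11*6*(-9)/2 = -33*(-9) = -1/2*(-594) = 297)
B - (-1)*(-2901) = 297 - (-1)*(-2901) = 297 - 1*2901 = 297 - 2901 = -2604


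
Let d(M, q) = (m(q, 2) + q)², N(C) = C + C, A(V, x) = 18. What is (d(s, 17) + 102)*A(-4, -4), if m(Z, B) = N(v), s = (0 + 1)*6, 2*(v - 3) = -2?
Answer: 9774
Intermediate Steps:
v = 2 (v = 3 + (½)*(-2) = 3 - 1 = 2)
s = 6 (s = 1*6 = 6)
N(C) = 2*C
m(Z, B) = 4 (m(Z, B) = 2*2 = 4)
d(M, q) = (4 + q)²
(d(s, 17) + 102)*A(-4, -4) = ((4 + 17)² + 102)*18 = (21² + 102)*18 = (441 + 102)*18 = 543*18 = 9774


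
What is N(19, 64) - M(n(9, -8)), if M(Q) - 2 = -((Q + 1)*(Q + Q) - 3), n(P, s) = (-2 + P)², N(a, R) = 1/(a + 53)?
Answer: 352441/72 ≈ 4895.0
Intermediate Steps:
N(a, R) = 1/(53 + a)
M(Q) = 5 - 2*Q*(1 + Q) (M(Q) = 2 - ((Q + 1)*(Q + Q) - 3) = 2 - ((1 + Q)*(2*Q) - 3) = 2 - (2*Q*(1 + Q) - 3) = 2 - (-3 + 2*Q*(1 + Q)) = 2 + (3 - 2*Q*(1 + Q)) = 5 - 2*Q*(1 + Q))
N(19, 64) - M(n(9, -8)) = 1/(53 + 19) - (5 - 2*(-2 + 9)² - 2*(-2 + 9)⁴) = 1/72 - (5 - 2*7² - 2*(7²)²) = 1/72 - (5 - 2*49 - 2*49²) = 1/72 - (5 - 98 - 2*2401) = 1/72 - (5 - 98 - 4802) = 1/72 - 1*(-4895) = 1/72 + 4895 = 352441/72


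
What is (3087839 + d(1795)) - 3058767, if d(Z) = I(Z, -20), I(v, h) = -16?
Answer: 29056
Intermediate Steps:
d(Z) = -16
(3087839 + d(1795)) - 3058767 = (3087839 - 16) - 3058767 = 3087823 - 3058767 = 29056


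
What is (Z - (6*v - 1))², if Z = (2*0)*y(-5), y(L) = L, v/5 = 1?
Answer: 841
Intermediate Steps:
v = 5 (v = 5*1 = 5)
Z = 0 (Z = (2*0)*(-5) = 0*(-5) = 0)
(Z - (6*v - 1))² = (0 - (6*5 - 1))² = (0 - (30 - 1))² = (0 - 1*29)² = (0 - 29)² = (-29)² = 841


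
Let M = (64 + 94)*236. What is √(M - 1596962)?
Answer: I*√1559674 ≈ 1248.9*I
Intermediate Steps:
M = 37288 (M = 158*236 = 37288)
√(M - 1596962) = √(37288 - 1596962) = √(-1559674) = I*√1559674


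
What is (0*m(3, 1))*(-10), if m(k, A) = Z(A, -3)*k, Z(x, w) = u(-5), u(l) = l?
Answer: 0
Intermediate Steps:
Z(x, w) = -5
m(k, A) = -5*k
(0*m(3, 1))*(-10) = (0*(-5*3))*(-10) = (0*(-15))*(-10) = 0*(-10) = 0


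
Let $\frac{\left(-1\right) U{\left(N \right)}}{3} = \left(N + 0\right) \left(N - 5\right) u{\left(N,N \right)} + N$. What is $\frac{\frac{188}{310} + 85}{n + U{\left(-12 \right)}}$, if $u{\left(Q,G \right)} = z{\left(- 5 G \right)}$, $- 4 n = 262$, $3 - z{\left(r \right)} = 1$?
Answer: $- \frac{26538}{388585} \approx -0.068294$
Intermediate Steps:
$z{\left(r \right)} = 2$ ($z{\left(r \right)} = 3 - 1 = 2$)
$n = - \frac{131}{2}$ ($n = \left(- \frac{1}{4}\right) 262 = - \frac{131}{2} \approx -65.5$)
$u{\left(Q,G \right)} = 2$
$U{\left(N \right)} = - 3 N - 6 N \left(-5 + N\right)$ ($U{\left(N \right)} = - 3 \left(\left(N + 0\right) \left(N - 5\right) 2 + N\right) = - 3 \left(N \left(-5 + N\right) 2 + N\right) = - 3 \left(2 N \left(-5 + N\right) + N\right) = - 3 \left(N + 2 N \left(-5 + N\right)\right) = - 3 N - 6 N \left(-5 + N\right)$)
$\frac{\frac{188}{310} + 85}{n + U{\left(-12 \right)}} = \frac{\frac{188}{310} + 85}{- \frac{131}{2} + 3 \left(-12\right) \left(9 - -24\right)} = \frac{188 \cdot \frac{1}{310} + 85}{- \frac{131}{2} + 3 \left(-12\right) \left(9 + 24\right)} = \frac{\frac{94}{155} + 85}{- \frac{131}{2} + 3 \left(-12\right) 33} = \frac{13269}{155 \left(- \frac{131}{2} - 1188\right)} = \frac{13269}{155 \left(- \frac{2507}{2}\right)} = \frac{13269}{155} \left(- \frac{2}{2507}\right) = - \frac{26538}{388585}$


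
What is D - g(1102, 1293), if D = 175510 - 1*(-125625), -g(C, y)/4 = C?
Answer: 305543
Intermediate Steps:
g(C, y) = -4*C
D = 301135 (D = 175510 + 125625 = 301135)
D - g(1102, 1293) = 301135 - (-4)*1102 = 301135 - 1*(-4408) = 301135 + 4408 = 305543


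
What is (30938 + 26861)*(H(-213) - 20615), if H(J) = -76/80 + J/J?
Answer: -23830469901/20 ≈ -1.1915e+9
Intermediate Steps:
H(J) = 1/20 (H(J) = -76*1/80 + 1 = -19/20 + 1 = 1/20)
(30938 + 26861)*(H(-213) - 20615) = (30938 + 26861)*(1/20 - 20615) = 57799*(-412299/20) = -23830469901/20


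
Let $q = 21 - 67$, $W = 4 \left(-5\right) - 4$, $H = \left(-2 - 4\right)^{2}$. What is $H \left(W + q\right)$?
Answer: $-2520$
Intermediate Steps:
$H = 36$ ($H = \left(-6\right)^{2} = 36$)
$W = -24$ ($W = -20 - 4 = -24$)
$q = -46$ ($q = 21 - 67 = -46$)
$H \left(W + q\right) = 36 \left(-24 - 46\right) = 36 \left(-70\right) = -2520$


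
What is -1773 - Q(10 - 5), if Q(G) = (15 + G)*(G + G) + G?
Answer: -1978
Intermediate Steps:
Q(G) = G + 2*G*(15 + G) (Q(G) = (15 + G)*(2*G) + G = 2*G*(15 + G) + G = G + 2*G*(15 + G))
-1773 - Q(10 - 5) = -1773 - (10 - 5)*(31 + 2*(10 - 5)) = -1773 - 5*(31 + 2*5) = -1773 - 5*(31 + 10) = -1773 - 5*41 = -1773 - 1*205 = -1773 - 205 = -1978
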